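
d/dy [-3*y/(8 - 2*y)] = -6/(y - 4)^2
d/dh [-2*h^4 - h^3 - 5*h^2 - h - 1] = -8*h^3 - 3*h^2 - 10*h - 1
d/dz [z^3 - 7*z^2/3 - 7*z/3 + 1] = 3*z^2 - 14*z/3 - 7/3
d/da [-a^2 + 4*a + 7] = 4 - 2*a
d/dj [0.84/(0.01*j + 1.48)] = -0.0084/(0.01*j + 1.48)^2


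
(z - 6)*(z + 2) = z^2 - 4*z - 12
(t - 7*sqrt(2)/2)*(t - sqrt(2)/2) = t^2 - 4*sqrt(2)*t + 7/2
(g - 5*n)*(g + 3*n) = g^2 - 2*g*n - 15*n^2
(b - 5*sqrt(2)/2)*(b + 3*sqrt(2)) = b^2 + sqrt(2)*b/2 - 15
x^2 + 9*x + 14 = (x + 2)*(x + 7)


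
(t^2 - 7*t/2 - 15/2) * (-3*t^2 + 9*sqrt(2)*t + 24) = -3*t^4 + 21*t^3/2 + 9*sqrt(2)*t^3 - 63*sqrt(2)*t^2/2 + 93*t^2/2 - 135*sqrt(2)*t/2 - 84*t - 180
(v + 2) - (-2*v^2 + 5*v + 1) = 2*v^2 - 4*v + 1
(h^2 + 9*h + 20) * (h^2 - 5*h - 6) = h^4 + 4*h^3 - 31*h^2 - 154*h - 120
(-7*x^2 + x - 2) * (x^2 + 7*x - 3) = -7*x^4 - 48*x^3 + 26*x^2 - 17*x + 6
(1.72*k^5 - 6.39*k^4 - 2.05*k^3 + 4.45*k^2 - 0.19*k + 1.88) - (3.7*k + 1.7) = 1.72*k^5 - 6.39*k^4 - 2.05*k^3 + 4.45*k^2 - 3.89*k + 0.18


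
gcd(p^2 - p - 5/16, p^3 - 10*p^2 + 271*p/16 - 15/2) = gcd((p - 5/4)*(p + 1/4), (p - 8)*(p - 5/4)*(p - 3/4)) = p - 5/4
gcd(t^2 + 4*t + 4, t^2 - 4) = t + 2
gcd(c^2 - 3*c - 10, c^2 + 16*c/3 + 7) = 1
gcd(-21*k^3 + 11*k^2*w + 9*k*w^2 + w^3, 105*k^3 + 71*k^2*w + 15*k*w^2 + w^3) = 21*k^2 + 10*k*w + w^2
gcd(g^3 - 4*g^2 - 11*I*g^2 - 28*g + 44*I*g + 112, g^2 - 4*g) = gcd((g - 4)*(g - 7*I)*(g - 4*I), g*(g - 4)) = g - 4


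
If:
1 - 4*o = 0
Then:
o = 1/4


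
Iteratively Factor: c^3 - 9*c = (c + 3)*(c^2 - 3*c) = c*(c + 3)*(c - 3)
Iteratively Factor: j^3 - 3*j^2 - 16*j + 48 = (j + 4)*(j^2 - 7*j + 12) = (j - 4)*(j + 4)*(j - 3)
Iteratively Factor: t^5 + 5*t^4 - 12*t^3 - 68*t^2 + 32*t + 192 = (t - 2)*(t^4 + 7*t^3 + 2*t^2 - 64*t - 96) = (t - 2)*(t + 4)*(t^3 + 3*t^2 - 10*t - 24) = (t - 2)*(t + 4)^2*(t^2 - t - 6) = (t - 3)*(t - 2)*(t + 4)^2*(t + 2)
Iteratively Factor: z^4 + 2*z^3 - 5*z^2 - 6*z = (z)*(z^3 + 2*z^2 - 5*z - 6) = z*(z + 1)*(z^2 + z - 6) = z*(z + 1)*(z + 3)*(z - 2)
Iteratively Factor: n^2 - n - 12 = (n + 3)*(n - 4)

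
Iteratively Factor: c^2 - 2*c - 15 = (c - 5)*(c + 3)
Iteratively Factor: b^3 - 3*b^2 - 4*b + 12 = (b - 3)*(b^2 - 4) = (b - 3)*(b - 2)*(b + 2)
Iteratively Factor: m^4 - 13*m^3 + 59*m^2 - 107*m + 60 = (m - 1)*(m^3 - 12*m^2 + 47*m - 60) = (m - 4)*(m - 1)*(m^2 - 8*m + 15) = (m - 4)*(m - 3)*(m - 1)*(m - 5)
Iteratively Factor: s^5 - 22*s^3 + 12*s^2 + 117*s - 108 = (s - 1)*(s^4 + s^3 - 21*s^2 - 9*s + 108) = (s - 1)*(s + 4)*(s^3 - 3*s^2 - 9*s + 27) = (s - 1)*(s + 3)*(s + 4)*(s^2 - 6*s + 9) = (s - 3)*(s - 1)*(s + 3)*(s + 4)*(s - 3)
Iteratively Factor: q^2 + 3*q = (q)*(q + 3)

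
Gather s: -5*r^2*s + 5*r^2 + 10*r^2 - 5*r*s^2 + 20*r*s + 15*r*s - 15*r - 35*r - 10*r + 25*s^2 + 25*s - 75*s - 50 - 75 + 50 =15*r^2 - 60*r + s^2*(25 - 5*r) + s*(-5*r^2 + 35*r - 50) - 75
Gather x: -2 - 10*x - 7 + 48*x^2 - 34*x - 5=48*x^2 - 44*x - 14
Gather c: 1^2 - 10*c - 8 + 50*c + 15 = 40*c + 8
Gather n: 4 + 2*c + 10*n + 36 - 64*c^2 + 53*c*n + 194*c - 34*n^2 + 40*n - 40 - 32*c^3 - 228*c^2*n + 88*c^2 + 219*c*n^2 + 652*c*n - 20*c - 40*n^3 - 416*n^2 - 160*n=-32*c^3 + 24*c^2 + 176*c - 40*n^3 + n^2*(219*c - 450) + n*(-228*c^2 + 705*c - 110)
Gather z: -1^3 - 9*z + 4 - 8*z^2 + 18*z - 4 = -8*z^2 + 9*z - 1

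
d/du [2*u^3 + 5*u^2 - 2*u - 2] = 6*u^2 + 10*u - 2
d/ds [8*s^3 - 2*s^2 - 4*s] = 24*s^2 - 4*s - 4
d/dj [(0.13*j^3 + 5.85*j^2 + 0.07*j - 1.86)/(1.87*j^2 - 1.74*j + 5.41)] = (0.2431*j^4 - 0.452400000000001*j^3 - 8.2*j^2 + 70.2534*j - 2.8577)/(3.4969*j^4 - 6.5076*j^3 + 23.261*j^2 - 18.8268*j + 29.2681)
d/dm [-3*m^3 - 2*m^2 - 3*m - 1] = -9*m^2 - 4*m - 3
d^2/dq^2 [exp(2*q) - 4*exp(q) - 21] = 4*(exp(q) - 1)*exp(q)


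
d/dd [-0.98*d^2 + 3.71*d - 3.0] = 3.71 - 1.96*d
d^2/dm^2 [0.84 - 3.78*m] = 0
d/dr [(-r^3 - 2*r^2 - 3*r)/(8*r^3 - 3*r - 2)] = 2*(8*r^4 + 27*r^3 + 6*r^2 + 4*r + 3)/(64*r^6 - 48*r^4 - 32*r^3 + 9*r^2 + 12*r + 4)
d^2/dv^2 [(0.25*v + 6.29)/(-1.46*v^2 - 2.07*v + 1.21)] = (-(0.25*v + 6.29)*(2.92*v + 2.07)*(5.84*v + 4.14) + (2.19*v + 19.4018)*(1.46*v^2 + 2.07*v - 1.21))/(1.46*v^2 + 2.07*v - 1.21)^3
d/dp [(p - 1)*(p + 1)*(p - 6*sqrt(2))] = 3*p^2 - 12*sqrt(2)*p - 1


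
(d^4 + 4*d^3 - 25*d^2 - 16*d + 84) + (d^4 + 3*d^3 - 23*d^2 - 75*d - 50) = 2*d^4 + 7*d^3 - 48*d^2 - 91*d + 34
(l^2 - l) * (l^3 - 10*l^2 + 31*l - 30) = l^5 - 11*l^4 + 41*l^3 - 61*l^2 + 30*l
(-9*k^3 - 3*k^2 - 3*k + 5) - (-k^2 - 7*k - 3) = -9*k^3 - 2*k^2 + 4*k + 8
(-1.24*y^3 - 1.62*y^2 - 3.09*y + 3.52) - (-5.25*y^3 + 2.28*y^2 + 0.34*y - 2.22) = 4.01*y^3 - 3.9*y^2 - 3.43*y + 5.74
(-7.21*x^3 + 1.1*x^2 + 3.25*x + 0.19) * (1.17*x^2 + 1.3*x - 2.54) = -8.4357*x^5 - 8.086*x^4 + 23.5459*x^3 + 1.6533*x^2 - 8.008*x - 0.4826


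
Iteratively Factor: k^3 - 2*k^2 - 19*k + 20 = (k - 1)*(k^2 - k - 20) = (k - 1)*(k + 4)*(k - 5)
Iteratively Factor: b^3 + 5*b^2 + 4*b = (b + 4)*(b^2 + b) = b*(b + 4)*(b + 1)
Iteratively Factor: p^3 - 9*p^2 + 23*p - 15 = (p - 5)*(p^2 - 4*p + 3) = (p - 5)*(p - 1)*(p - 3)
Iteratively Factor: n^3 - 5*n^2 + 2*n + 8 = (n - 2)*(n^2 - 3*n - 4) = (n - 4)*(n - 2)*(n + 1)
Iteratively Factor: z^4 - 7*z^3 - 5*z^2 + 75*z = (z - 5)*(z^3 - 2*z^2 - 15*z) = (z - 5)*(z + 3)*(z^2 - 5*z) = z*(z - 5)*(z + 3)*(z - 5)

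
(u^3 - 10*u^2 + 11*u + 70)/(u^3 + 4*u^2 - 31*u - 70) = (u - 7)/(u + 7)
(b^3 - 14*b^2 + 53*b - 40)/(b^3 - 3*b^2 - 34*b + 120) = (b^2 - 9*b + 8)/(b^2 + 2*b - 24)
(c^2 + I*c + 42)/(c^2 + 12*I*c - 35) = (c - 6*I)/(c + 5*I)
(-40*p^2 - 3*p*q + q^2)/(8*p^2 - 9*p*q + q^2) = (-5*p - q)/(p - q)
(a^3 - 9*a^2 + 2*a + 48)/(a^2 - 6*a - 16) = a - 3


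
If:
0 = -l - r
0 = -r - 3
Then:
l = 3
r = -3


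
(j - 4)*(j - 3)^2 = j^3 - 10*j^2 + 33*j - 36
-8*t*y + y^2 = y*(-8*t + y)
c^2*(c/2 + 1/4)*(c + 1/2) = c^4/2 + c^3/2 + c^2/8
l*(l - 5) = l^2 - 5*l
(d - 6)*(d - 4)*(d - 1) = d^3 - 11*d^2 + 34*d - 24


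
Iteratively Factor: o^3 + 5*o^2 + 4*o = (o + 4)*(o^2 + o) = o*(o + 4)*(o + 1)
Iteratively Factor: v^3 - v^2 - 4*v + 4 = (v - 2)*(v^2 + v - 2) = (v - 2)*(v + 2)*(v - 1)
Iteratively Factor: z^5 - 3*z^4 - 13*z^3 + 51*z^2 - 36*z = (z - 3)*(z^4 - 13*z^2 + 12*z) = (z - 3)*(z - 1)*(z^3 + z^2 - 12*z) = (z - 3)^2*(z - 1)*(z^2 + 4*z) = (z - 3)^2*(z - 1)*(z + 4)*(z)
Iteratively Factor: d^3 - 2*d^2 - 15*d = (d - 5)*(d^2 + 3*d) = (d - 5)*(d + 3)*(d)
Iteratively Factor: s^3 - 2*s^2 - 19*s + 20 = (s + 4)*(s^2 - 6*s + 5) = (s - 1)*(s + 4)*(s - 5)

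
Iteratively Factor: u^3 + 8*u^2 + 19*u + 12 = (u + 1)*(u^2 + 7*u + 12) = (u + 1)*(u + 4)*(u + 3)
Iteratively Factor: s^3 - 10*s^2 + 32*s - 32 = (s - 4)*(s^2 - 6*s + 8) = (s - 4)*(s - 2)*(s - 4)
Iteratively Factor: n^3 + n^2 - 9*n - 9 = (n - 3)*(n^2 + 4*n + 3) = (n - 3)*(n + 3)*(n + 1)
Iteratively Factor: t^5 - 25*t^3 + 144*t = (t)*(t^4 - 25*t^2 + 144) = t*(t - 4)*(t^3 + 4*t^2 - 9*t - 36) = t*(t - 4)*(t + 3)*(t^2 + t - 12) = t*(t - 4)*(t + 3)*(t + 4)*(t - 3)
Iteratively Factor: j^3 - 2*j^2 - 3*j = (j - 3)*(j^2 + j) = j*(j - 3)*(j + 1)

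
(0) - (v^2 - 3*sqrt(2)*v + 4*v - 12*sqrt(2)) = -v^2 - 4*v + 3*sqrt(2)*v + 12*sqrt(2)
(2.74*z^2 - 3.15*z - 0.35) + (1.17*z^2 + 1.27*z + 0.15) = 3.91*z^2 - 1.88*z - 0.2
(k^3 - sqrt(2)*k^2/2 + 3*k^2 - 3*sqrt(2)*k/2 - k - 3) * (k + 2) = k^4 - sqrt(2)*k^3/2 + 5*k^3 - 5*sqrt(2)*k^2/2 + 5*k^2 - 5*k - 3*sqrt(2)*k - 6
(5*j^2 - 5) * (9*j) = 45*j^3 - 45*j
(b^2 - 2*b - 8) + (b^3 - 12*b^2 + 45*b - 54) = b^3 - 11*b^2 + 43*b - 62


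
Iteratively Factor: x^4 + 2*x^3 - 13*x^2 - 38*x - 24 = (x - 4)*(x^3 + 6*x^2 + 11*x + 6) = (x - 4)*(x + 1)*(x^2 + 5*x + 6) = (x - 4)*(x + 1)*(x + 3)*(x + 2)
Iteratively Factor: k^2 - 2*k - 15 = (k + 3)*(k - 5)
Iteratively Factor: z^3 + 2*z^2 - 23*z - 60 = (z - 5)*(z^2 + 7*z + 12) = (z - 5)*(z + 4)*(z + 3)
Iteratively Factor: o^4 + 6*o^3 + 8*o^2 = (o)*(o^3 + 6*o^2 + 8*o) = o*(o + 2)*(o^2 + 4*o) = o*(o + 2)*(o + 4)*(o)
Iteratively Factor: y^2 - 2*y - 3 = (y - 3)*(y + 1)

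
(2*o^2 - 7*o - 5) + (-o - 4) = 2*o^2 - 8*o - 9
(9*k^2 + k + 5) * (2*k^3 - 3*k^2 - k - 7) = 18*k^5 - 25*k^4 - 2*k^3 - 79*k^2 - 12*k - 35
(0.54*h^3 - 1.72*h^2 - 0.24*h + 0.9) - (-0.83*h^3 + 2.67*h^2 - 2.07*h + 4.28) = 1.37*h^3 - 4.39*h^2 + 1.83*h - 3.38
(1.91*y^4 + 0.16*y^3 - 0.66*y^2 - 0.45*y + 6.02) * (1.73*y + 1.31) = 3.3043*y^5 + 2.7789*y^4 - 0.9322*y^3 - 1.6431*y^2 + 9.8251*y + 7.8862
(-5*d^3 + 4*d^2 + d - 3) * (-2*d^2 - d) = 10*d^5 - 3*d^4 - 6*d^3 + 5*d^2 + 3*d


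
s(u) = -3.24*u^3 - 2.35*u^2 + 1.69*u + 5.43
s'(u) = -9.72*u^2 - 4.7*u + 1.69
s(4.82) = -403.84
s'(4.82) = -246.78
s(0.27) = 5.65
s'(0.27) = -0.29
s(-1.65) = 10.80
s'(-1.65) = -17.02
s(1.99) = -26.05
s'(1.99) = -46.16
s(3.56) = -164.52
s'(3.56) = -138.23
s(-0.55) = 4.33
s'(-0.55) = 1.33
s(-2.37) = 31.36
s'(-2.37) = -41.77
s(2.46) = -52.87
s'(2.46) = -68.69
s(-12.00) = 5245.47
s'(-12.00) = -1341.59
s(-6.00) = 610.53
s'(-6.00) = -320.03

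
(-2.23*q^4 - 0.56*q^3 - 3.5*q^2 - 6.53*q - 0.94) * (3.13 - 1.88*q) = 4.1924*q^5 - 5.9271*q^4 + 4.8272*q^3 + 1.3214*q^2 - 18.6717*q - 2.9422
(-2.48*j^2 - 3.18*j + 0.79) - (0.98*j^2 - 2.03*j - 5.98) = -3.46*j^2 - 1.15*j + 6.77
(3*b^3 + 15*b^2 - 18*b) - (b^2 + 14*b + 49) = 3*b^3 + 14*b^2 - 32*b - 49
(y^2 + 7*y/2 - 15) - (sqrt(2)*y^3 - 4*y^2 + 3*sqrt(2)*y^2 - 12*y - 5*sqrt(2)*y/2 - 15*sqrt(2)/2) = -sqrt(2)*y^3 - 3*sqrt(2)*y^2 + 5*y^2 + 5*sqrt(2)*y/2 + 31*y/2 - 15 + 15*sqrt(2)/2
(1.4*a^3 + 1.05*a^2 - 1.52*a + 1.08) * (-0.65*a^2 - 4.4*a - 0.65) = -0.91*a^5 - 6.8425*a^4 - 4.542*a^3 + 5.3035*a^2 - 3.764*a - 0.702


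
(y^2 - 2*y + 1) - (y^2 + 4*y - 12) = 13 - 6*y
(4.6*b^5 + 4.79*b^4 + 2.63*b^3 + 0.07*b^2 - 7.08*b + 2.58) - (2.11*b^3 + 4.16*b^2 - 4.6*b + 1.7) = 4.6*b^5 + 4.79*b^4 + 0.52*b^3 - 4.09*b^2 - 2.48*b + 0.88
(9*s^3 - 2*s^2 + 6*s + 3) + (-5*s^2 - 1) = 9*s^3 - 7*s^2 + 6*s + 2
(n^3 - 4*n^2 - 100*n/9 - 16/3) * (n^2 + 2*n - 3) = n^5 - 2*n^4 - 199*n^3/9 - 140*n^2/9 + 68*n/3 + 16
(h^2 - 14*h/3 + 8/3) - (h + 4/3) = h^2 - 17*h/3 + 4/3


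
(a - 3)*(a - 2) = a^2 - 5*a + 6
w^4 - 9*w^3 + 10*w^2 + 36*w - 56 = (w - 7)*(w - 2)^2*(w + 2)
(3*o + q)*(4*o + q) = 12*o^2 + 7*o*q + q^2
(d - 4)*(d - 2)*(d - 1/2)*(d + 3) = d^4 - 7*d^3/2 - 17*d^2/2 + 29*d - 12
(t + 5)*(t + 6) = t^2 + 11*t + 30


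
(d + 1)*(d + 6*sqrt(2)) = d^2 + d + 6*sqrt(2)*d + 6*sqrt(2)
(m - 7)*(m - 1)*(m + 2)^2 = m^4 - 4*m^3 - 21*m^2 - 4*m + 28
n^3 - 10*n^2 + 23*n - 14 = (n - 7)*(n - 2)*(n - 1)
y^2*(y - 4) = y^3 - 4*y^2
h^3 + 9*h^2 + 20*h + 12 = (h + 1)*(h + 2)*(h + 6)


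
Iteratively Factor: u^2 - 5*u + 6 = (u - 2)*(u - 3)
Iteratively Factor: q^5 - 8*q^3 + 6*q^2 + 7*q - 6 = (q + 3)*(q^4 - 3*q^3 + q^2 + 3*q - 2) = (q - 2)*(q + 3)*(q^3 - q^2 - q + 1) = (q - 2)*(q - 1)*(q + 3)*(q^2 - 1) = (q - 2)*(q - 1)^2*(q + 3)*(q + 1)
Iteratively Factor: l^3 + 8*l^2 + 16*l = (l)*(l^2 + 8*l + 16) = l*(l + 4)*(l + 4)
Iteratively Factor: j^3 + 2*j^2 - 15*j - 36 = (j - 4)*(j^2 + 6*j + 9) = (j - 4)*(j + 3)*(j + 3)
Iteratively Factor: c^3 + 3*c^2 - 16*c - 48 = (c - 4)*(c^2 + 7*c + 12) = (c - 4)*(c + 4)*(c + 3)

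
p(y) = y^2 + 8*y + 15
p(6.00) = 99.00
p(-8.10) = 15.81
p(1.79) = 32.52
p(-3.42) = -0.66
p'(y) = 2*y + 8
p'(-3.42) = 1.16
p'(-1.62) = 4.76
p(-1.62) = 4.66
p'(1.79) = 11.58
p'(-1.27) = 5.46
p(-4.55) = -0.70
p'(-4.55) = -1.10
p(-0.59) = 10.63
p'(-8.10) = -8.20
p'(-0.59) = 6.82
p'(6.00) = 20.00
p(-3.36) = -0.59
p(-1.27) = 6.45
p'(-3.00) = 2.00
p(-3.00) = 0.00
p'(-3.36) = 1.28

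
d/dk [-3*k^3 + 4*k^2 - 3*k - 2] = -9*k^2 + 8*k - 3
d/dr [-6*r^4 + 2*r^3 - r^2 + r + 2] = -24*r^3 + 6*r^2 - 2*r + 1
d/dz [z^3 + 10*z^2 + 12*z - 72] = 3*z^2 + 20*z + 12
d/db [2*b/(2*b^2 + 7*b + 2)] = 4*(1 - b^2)/(4*b^4 + 28*b^3 + 57*b^2 + 28*b + 4)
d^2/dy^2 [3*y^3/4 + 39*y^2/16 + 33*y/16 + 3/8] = 9*y/2 + 39/8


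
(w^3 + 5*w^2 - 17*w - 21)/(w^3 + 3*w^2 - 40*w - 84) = (w^2 - 2*w - 3)/(w^2 - 4*w - 12)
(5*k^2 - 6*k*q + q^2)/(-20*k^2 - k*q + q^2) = (-k + q)/(4*k + q)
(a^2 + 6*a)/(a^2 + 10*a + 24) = a/(a + 4)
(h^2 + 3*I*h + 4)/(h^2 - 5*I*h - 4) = (h + 4*I)/(h - 4*I)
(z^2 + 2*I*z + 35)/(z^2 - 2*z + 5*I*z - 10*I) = (z^2 + 2*I*z + 35)/(z^2 + z*(-2 + 5*I) - 10*I)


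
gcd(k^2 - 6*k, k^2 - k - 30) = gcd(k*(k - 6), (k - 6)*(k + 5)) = k - 6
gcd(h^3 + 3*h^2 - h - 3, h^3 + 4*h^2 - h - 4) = h^2 - 1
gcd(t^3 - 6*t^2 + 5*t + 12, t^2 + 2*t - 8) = 1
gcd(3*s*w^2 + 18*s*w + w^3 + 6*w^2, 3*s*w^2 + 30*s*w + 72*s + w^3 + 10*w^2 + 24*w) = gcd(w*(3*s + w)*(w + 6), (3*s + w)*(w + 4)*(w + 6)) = 3*s*w + 18*s + w^2 + 6*w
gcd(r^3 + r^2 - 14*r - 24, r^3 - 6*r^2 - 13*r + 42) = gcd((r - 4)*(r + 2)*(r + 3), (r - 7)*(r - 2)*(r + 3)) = r + 3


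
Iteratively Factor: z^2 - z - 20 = (z - 5)*(z + 4)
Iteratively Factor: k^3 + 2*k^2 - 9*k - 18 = (k + 2)*(k^2 - 9) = (k - 3)*(k + 2)*(k + 3)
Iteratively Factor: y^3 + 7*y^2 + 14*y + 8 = (y + 4)*(y^2 + 3*y + 2) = (y + 2)*(y + 4)*(y + 1)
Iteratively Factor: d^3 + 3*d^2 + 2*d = (d + 1)*(d^2 + 2*d) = d*(d + 1)*(d + 2)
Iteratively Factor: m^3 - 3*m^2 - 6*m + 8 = (m + 2)*(m^2 - 5*m + 4) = (m - 1)*(m + 2)*(m - 4)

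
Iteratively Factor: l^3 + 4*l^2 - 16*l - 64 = (l + 4)*(l^2 - 16) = (l + 4)^2*(l - 4)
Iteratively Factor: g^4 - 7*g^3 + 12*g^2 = (g)*(g^3 - 7*g^2 + 12*g) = g^2*(g^2 - 7*g + 12) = g^2*(g - 4)*(g - 3)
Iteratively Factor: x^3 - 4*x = (x + 2)*(x^2 - 2*x) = x*(x + 2)*(x - 2)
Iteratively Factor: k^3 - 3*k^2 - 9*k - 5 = (k - 5)*(k^2 + 2*k + 1) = (k - 5)*(k + 1)*(k + 1)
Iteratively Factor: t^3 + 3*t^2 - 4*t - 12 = (t + 2)*(t^2 + t - 6) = (t - 2)*(t + 2)*(t + 3)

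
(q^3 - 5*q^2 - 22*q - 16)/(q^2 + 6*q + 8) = (q^2 - 7*q - 8)/(q + 4)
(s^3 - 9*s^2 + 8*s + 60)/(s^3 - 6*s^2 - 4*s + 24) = (s - 5)/(s - 2)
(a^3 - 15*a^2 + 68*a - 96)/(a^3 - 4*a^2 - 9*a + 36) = (a - 8)/(a + 3)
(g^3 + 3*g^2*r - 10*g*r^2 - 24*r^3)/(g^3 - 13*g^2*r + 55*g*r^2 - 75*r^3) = (g^2 + 6*g*r + 8*r^2)/(g^2 - 10*g*r + 25*r^2)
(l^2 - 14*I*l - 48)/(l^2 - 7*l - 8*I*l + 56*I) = (l - 6*I)/(l - 7)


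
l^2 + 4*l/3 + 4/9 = (l + 2/3)^2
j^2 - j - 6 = (j - 3)*(j + 2)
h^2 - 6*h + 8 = (h - 4)*(h - 2)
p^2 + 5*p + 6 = (p + 2)*(p + 3)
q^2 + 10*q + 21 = (q + 3)*(q + 7)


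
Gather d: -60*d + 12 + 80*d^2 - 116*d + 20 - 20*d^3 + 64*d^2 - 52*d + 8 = -20*d^3 + 144*d^2 - 228*d + 40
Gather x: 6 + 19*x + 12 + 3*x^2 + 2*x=3*x^2 + 21*x + 18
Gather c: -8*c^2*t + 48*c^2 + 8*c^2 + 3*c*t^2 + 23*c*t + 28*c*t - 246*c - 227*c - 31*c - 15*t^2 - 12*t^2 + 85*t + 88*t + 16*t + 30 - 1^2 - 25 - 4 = c^2*(56 - 8*t) + c*(3*t^2 + 51*t - 504) - 27*t^2 + 189*t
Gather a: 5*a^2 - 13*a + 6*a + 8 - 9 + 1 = 5*a^2 - 7*a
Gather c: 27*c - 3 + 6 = 27*c + 3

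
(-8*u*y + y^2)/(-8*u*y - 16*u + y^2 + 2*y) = y/(y + 2)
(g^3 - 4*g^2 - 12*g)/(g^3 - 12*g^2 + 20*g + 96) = g/(g - 8)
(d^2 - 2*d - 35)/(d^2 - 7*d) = (d + 5)/d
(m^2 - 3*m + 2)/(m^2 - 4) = (m - 1)/(m + 2)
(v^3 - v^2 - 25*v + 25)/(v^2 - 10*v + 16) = (v^3 - v^2 - 25*v + 25)/(v^2 - 10*v + 16)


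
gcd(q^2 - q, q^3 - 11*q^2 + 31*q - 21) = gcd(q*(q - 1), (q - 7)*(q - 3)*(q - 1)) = q - 1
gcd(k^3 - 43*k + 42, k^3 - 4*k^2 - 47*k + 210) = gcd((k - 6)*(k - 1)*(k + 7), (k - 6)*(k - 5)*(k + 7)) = k^2 + k - 42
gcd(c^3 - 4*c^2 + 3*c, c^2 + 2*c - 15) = c - 3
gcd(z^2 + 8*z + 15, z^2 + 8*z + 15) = z^2 + 8*z + 15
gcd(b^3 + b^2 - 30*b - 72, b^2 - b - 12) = b + 3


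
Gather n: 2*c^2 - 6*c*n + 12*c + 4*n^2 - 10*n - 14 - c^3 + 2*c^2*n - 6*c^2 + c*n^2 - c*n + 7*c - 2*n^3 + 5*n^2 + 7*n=-c^3 - 4*c^2 + 19*c - 2*n^3 + n^2*(c + 9) + n*(2*c^2 - 7*c - 3) - 14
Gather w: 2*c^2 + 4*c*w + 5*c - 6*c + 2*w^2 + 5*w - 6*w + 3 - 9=2*c^2 - c + 2*w^2 + w*(4*c - 1) - 6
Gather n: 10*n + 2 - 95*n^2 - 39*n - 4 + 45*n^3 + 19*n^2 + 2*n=45*n^3 - 76*n^2 - 27*n - 2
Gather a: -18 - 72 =-90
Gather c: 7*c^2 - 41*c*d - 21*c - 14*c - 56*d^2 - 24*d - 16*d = 7*c^2 + c*(-41*d - 35) - 56*d^2 - 40*d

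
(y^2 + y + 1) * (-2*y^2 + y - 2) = -2*y^4 - y^3 - 3*y^2 - y - 2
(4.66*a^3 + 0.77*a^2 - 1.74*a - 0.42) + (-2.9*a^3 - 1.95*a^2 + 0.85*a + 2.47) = 1.76*a^3 - 1.18*a^2 - 0.89*a + 2.05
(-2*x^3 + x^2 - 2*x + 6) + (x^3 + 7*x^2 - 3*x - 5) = -x^3 + 8*x^2 - 5*x + 1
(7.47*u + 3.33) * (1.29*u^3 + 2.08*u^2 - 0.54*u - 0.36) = 9.6363*u^4 + 19.8333*u^3 + 2.8926*u^2 - 4.4874*u - 1.1988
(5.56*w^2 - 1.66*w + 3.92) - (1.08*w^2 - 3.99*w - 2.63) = 4.48*w^2 + 2.33*w + 6.55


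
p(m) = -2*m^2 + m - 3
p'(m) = 1 - 4*m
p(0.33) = -2.89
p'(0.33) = -0.32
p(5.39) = -55.71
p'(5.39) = -20.56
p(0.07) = -2.94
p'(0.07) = 0.72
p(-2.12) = -14.11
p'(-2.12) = 9.48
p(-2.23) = -15.18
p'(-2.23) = 9.92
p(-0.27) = -3.42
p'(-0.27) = 2.08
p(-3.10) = -25.32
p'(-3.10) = 13.40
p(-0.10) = -3.12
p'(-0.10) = 1.40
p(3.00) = -18.00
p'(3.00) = -11.00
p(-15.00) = -468.00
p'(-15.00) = 61.00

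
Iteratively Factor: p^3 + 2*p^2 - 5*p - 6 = (p - 2)*(p^2 + 4*p + 3) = (p - 2)*(p + 1)*(p + 3)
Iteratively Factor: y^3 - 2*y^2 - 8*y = (y + 2)*(y^2 - 4*y) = y*(y + 2)*(y - 4)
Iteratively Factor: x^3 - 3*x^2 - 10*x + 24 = (x + 3)*(x^2 - 6*x + 8) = (x - 2)*(x + 3)*(x - 4)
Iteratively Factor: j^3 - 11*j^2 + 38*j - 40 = (j - 5)*(j^2 - 6*j + 8) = (j - 5)*(j - 4)*(j - 2)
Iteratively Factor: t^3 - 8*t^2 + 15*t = (t - 5)*(t^2 - 3*t) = t*(t - 5)*(t - 3)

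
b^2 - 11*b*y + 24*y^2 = (b - 8*y)*(b - 3*y)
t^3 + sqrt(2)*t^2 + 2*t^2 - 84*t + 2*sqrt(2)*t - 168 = (t + 2)*(t - 6*sqrt(2))*(t + 7*sqrt(2))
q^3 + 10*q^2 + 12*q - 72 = (q - 2)*(q + 6)^2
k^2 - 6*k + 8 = (k - 4)*(k - 2)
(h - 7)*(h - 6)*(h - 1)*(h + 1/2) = h^4 - 27*h^3/2 + 48*h^2 - 29*h/2 - 21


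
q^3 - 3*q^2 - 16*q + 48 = (q - 4)*(q - 3)*(q + 4)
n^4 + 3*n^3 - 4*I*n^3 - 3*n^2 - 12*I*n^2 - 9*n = n*(n + 3)*(n - 3*I)*(n - I)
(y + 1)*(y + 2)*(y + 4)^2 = y^4 + 11*y^3 + 42*y^2 + 64*y + 32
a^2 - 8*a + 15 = (a - 5)*(a - 3)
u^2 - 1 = (u - 1)*(u + 1)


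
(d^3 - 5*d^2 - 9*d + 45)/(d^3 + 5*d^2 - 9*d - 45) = (d - 5)/(d + 5)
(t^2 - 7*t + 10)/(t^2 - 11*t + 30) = (t - 2)/(t - 6)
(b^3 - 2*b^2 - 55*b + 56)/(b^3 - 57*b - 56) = (b - 1)/(b + 1)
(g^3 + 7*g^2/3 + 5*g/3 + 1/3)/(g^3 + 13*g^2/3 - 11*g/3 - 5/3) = (g^2 + 2*g + 1)/(g^2 + 4*g - 5)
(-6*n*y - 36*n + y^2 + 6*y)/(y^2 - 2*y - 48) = (-6*n + y)/(y - 8)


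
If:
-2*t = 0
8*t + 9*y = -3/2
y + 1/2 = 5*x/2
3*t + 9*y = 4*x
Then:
No Solution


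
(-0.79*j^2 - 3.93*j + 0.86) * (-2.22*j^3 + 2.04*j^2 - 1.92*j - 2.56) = 1.7538*j^5 + 7.113*j^4 - 8.4096*j^3 + 11.3224*j^2 + 8.4096*j - 2.2016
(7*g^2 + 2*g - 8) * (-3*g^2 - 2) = -21*g^4 - 6*g^3 + 10*g^2 - 4*g + 16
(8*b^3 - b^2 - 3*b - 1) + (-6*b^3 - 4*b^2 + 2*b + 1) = 2*b^3 - 5*b^2 - b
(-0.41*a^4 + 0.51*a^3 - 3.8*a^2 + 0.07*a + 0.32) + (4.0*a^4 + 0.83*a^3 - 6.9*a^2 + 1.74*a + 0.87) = 3.59*a^4 + 1.34*a^3 - 10.7*a^2 + 1.81*a + 1.19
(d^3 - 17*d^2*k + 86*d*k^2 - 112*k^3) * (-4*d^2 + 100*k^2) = -4*d^5 + 68*d^4*k - 244*d^3*k^2 - 1252*d^2*k^3 + 8600*d*k^4 - 11200*k^5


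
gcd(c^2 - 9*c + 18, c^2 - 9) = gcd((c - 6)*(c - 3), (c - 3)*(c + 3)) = c - 3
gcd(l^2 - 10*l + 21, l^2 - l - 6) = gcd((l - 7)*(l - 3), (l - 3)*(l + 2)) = l - 3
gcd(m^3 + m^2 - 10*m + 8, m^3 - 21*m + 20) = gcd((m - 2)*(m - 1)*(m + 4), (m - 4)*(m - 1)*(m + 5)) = m - 1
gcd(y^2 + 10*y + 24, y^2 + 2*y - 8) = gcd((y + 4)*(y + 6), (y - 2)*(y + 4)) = y + 4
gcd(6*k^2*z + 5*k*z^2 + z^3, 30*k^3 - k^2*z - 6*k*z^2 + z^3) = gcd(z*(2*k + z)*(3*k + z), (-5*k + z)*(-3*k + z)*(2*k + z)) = 2*k + z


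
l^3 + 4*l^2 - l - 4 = (l - 1)*(l + 1)*(l + 4)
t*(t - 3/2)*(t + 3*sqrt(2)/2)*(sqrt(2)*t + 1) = sqrt(2)*t^4 - 3*sqrt(2)*t^3/2 + 4*t^3 - 6*t^2 + 3*sqrt(2)*t^2/2 - 9*sqrt(2)*t/4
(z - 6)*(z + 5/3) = z^2 - 13*z/3 - 10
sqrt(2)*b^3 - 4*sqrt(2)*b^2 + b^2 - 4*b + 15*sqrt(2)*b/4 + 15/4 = (b - 5/2)*(b - 3/2)*(sqrt(2)*b + 1)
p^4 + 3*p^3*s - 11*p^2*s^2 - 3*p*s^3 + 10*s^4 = (p - 2*s)*(p - s)*(p + s)*(p + 5*s)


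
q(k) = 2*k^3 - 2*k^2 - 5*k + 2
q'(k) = 6*k^2 - 4*k - 5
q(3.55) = 48.52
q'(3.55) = 56.42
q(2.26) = 3.57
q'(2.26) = 16.61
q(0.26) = 0.60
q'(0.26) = -5.63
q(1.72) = -2.34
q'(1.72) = 5.87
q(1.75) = -2.16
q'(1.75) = 6.38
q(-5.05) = -281.33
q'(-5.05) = 168.22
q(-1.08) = 2.55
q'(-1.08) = 6.32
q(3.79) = 63.20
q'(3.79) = 66.02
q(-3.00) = -55.00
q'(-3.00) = 61.00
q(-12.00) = -3682.00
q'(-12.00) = 907.00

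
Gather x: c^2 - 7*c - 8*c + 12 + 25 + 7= c^2 - 15*c + 44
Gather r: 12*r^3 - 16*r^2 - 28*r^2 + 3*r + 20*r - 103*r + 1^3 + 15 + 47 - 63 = 12*r^3 - 44*r^2 - 80*r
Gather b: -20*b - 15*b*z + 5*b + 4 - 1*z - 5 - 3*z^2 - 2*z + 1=b*(-15*z - 15) - 3*z^2 - 3*z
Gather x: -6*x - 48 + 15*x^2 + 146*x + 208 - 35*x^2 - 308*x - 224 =-20*x^2 - 168*x - 64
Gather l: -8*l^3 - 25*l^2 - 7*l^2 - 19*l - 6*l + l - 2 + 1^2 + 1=-8*l^3 - 32*l^2 - 24*l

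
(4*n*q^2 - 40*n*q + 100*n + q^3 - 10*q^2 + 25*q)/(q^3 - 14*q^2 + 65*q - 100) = (4*n + q)/(q - 4)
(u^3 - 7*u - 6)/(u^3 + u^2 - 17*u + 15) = (u^2 + 3*u + 2)/(u^2 + 4*u - 5)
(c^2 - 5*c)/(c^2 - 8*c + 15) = c/(c - 3)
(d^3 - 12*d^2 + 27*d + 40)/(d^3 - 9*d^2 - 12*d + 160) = (d + 1)/(d + 4)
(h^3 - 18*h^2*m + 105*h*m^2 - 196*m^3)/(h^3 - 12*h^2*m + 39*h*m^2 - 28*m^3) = (h - 7*m)/(h - m)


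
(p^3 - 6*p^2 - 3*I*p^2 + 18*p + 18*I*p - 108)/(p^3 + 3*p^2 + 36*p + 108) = (p^2 + p*(-6 + 3*I) - 18*I)/(p^2 + p*(3 + 6*I) + 18*I)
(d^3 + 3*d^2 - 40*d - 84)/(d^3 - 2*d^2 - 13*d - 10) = (d^2 + d - 42)/(d^2 - 4*d - 5)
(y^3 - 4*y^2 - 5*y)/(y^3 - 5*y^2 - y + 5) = y/(y - 1)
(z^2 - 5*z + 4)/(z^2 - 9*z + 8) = (z - 4)/(z - 8)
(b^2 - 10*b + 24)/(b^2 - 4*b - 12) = (b - 4)/(b + 2)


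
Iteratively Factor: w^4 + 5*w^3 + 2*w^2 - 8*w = (w)*(w^3 + 5*w^2 + 2*w - 8) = w*(w + 2)*(w^2 + 3*w - 4) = w*(w + 2)*(w + 4)*(w - 1)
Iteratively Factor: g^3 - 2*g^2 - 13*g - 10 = (g - 5)*(g^2 + 3*g + 2) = (g - 5)*(g + 1)*(g + 2)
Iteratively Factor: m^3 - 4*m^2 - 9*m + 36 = (m - 3)*(m^2 - m - 12) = (m - 4)*(m - 3)*(m + 3)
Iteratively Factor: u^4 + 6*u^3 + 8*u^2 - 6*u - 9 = (u + 1)*(u^3 + 5*u^2 + 3*u - 9) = (u + 1)*(u + 3)*(u^2 + 2*u - 3) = (u + 1)*(u + 3)^2*(u - 1)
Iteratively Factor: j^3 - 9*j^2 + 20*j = (j)*(j^2 - 9*j + 20) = j*(j - 5)*(j - 4)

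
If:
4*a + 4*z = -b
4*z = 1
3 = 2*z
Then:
No Solution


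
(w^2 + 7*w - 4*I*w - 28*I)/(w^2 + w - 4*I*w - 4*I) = (w + 7)/(w + 1)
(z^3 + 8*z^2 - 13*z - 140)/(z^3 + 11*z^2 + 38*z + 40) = (z^2 + 3*z - 28)/(z^2 + 6*z + 8)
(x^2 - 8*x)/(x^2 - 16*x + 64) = x/(x - 8)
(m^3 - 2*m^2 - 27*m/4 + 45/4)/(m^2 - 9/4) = (2*m^2 - m - 15)/(2*m + 3)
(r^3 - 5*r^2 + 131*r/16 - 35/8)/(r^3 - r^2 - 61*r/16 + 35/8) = (r - 2)/(r + 2)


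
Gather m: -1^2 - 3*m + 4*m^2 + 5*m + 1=4*m^2 + 2*m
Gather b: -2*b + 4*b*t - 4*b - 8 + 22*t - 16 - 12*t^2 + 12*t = b*(4*t - 6) - 12*t^2 + 34*t - 24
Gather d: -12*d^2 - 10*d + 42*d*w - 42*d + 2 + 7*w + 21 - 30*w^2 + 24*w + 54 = -12*d^2 + d*(42*w - 52) - 30*w^2 + 31*w + 77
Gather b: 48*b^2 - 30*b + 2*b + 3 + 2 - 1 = 48*b^2 - 28*b + 4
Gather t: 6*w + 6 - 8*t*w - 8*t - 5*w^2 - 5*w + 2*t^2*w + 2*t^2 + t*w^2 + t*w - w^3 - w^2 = t^2*(2*w + 2) + t*(w^2 - 7*w - 8) - w^3 - 6*w^2 + w + 6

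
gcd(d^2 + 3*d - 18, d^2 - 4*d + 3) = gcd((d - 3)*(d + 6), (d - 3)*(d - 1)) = d - 3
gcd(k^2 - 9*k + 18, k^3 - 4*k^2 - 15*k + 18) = k - 6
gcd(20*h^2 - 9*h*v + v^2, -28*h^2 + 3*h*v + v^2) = -4*h + v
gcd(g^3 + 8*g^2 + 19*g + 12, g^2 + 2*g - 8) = g + 4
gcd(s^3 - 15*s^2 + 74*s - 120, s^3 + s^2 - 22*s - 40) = s - 5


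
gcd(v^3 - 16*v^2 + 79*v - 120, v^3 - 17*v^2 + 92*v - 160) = v^2 - 13*v + 40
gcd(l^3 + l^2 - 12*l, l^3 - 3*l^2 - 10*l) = l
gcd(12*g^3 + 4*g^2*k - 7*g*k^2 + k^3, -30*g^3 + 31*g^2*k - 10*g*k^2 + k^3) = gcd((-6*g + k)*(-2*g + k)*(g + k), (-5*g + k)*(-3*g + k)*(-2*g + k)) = 2*g - k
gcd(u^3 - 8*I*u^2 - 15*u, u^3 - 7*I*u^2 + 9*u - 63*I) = u - 3*I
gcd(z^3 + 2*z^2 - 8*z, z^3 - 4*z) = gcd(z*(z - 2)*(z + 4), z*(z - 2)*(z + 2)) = z^2 - 2*z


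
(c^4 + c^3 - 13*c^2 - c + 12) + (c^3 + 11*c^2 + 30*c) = c^4 + 2*c^3 - 2*c^2 + 29*c + 12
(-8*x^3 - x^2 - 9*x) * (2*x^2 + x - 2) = -16*x^5 - 10*x^4 - 3*x^3 - 7*x^2 + 18*x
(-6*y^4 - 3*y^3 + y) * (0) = 0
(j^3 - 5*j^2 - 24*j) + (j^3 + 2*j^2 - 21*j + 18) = 2*j^3 - 3*j^2 - 45*j + 18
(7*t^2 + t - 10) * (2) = 14*t^2 + 2*t - 20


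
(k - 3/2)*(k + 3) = k^2 + 3*k/2 - 9/2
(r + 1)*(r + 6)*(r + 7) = r^3 + 14*r^2 + 55*r + 42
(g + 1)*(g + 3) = g^2 + 4*g + 3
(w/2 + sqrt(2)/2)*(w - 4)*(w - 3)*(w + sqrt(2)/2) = w^4/2 - 7*w^3/2 + 3*sqrt(2)*w^3/4 - 21*sqrt(2)*w^2/4 + 13*w^2/2 - 7*w/2 + 9*sqrt(2)*w + 6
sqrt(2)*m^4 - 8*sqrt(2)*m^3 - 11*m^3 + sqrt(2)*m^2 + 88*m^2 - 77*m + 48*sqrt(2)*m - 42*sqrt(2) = (m - 7)*(m - 1)*(m - 6*sqrt(2))*(sqrt(2)*m + 1)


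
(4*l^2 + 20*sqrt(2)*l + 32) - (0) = 4*l^2 + 20*sqrt(2)*l + 32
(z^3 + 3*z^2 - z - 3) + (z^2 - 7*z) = z^3 + 4*z^2 - 8*z - 3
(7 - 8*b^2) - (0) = 7 - 8*b^2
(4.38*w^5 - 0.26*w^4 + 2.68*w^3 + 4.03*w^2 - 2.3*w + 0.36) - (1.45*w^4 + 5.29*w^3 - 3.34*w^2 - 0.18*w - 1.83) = 4.38*w^5 - 1.71*w^4 - 2.61*w^3 + 7.37*w^2 - 2.12*w + 2.19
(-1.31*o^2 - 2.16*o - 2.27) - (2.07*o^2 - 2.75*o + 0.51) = -3.38*o^2 + 0.59*o - 2.78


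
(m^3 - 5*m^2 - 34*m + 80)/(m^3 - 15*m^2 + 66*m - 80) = (m + 5)/(m - 5)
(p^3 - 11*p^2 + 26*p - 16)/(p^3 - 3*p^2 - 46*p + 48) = (p - 2)/(p + 6)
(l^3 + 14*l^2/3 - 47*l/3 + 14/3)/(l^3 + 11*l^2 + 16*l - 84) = (l - 1/3)/(l + 6)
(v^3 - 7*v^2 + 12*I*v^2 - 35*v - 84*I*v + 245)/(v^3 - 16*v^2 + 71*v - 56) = (v^2 + 12*I*v - 35)/(v^2 - 9*v + 8)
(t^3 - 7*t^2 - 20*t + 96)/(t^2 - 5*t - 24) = (t^2 + t - 12)/(t + 3)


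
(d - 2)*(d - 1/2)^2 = d^3 - 3*d^2 + 9*d/4 - 1/2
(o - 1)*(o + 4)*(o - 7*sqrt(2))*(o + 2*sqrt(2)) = o^4 - 5*sqrt(2)*o^3 + 3*o^3 - 32*o^2 - 15*sqrt(2)*o^2 - 84*o + 20*sqrt(2)*o + 112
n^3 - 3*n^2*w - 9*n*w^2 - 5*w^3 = (n - 5*w)*(n + w)^2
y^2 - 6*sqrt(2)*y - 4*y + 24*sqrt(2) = (y - 4)*(y - 6*sqrt(2))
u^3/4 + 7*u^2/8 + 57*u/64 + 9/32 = (u/4 + 1/2)*(u + 3/4)^2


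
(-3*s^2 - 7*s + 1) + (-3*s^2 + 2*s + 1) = -6*s^2 - 5*s + 2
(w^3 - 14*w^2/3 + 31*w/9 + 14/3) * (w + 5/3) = w^4 - 3*w^3 - 13*w^2/3 + 281*w/27 + 70/9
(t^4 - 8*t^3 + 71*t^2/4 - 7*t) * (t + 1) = t^5 - 7*t^4 + 39*t^3/4 + 43*t^2/4 - 7*t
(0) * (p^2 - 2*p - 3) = 0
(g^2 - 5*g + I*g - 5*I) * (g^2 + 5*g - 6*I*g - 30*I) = g^4 - 5*I*g^3 - 19*g^2 + 125*I*g - 150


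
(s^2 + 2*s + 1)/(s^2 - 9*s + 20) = (s^2 + 2*s + 1)/(s^2 - 9*s + 20)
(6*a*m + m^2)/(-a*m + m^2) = (-6*a - m)/(a - m)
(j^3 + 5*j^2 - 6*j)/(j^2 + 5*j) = (j^2 + 5*j - 6)/(j + 5)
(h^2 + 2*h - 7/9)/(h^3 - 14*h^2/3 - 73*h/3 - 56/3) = (h - 1/3)/(h^2 - 7*h - 8)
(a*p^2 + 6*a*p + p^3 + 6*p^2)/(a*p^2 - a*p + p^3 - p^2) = (p + 6)/(p - 1)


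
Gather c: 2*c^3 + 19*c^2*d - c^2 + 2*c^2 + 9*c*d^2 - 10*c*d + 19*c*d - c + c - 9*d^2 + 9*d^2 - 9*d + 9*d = 2*c^3 + c^2*(19*d + 1) + c*(9*d^2 + 9*d)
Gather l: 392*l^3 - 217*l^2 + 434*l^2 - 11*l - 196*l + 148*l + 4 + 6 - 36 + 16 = 392*l^3 + 217*l^2 - 59*l - 10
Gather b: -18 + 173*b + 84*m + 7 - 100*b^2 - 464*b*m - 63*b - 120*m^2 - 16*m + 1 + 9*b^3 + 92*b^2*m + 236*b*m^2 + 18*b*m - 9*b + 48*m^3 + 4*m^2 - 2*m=9*b^3 + b^2*(92*m - 100) + b*(236*m^2 - 446*m + 101) + 48*m^3 - 116*m^2 + 66*m - 10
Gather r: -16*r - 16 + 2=-16*r - 14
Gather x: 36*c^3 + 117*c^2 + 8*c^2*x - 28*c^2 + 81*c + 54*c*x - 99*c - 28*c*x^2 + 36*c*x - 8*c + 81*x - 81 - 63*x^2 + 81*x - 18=36*c^3 + 89*c^2 - 26*c + x^2*(-28*c - 63) + x*(8*c^2 + 90*c + 162) - 99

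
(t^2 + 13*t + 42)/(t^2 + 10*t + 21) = (t + 6)/(t + 3)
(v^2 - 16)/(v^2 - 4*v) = (v + 4)/v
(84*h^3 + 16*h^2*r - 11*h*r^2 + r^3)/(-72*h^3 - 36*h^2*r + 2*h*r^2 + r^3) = (-7*h + r)/(6*h + r)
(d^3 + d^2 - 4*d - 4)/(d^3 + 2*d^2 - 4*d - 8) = (d + 1)/(d + 2)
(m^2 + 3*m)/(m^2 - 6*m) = (m + 3)/(m - 6)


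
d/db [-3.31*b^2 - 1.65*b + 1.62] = -6.62*b - 1.65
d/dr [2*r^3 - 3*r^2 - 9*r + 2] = 6*r^2 - 6*r - 9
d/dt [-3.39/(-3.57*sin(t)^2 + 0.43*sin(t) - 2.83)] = (1.4577 - 24.2046*sin(t))*cos(t)/(3.57*sin(t)^2 - 0.43*sin(t) + 2.83)^2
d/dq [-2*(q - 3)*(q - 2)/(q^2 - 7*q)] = 4*(q^2 + 6*q - 21)/(q^2*(q^2 - 14*q + 49))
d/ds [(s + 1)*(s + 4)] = 2*s + 5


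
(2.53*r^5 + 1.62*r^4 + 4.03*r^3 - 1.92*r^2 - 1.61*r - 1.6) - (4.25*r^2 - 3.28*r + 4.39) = 2.53*r^5 + 1.62*r^4 + 4.03*r^3 - 6.17*r^2 + 1.67*r - 5.99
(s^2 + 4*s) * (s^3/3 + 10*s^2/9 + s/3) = s^5/3 + 22*s^4/9 + 43*s^3/9 + 4*s^2/3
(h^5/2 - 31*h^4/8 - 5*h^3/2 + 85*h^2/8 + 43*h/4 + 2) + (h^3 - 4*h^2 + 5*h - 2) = h^5/2 - 31*h^4/8 - 3*h^3/2 + 53*h^2/8 + 63*h/4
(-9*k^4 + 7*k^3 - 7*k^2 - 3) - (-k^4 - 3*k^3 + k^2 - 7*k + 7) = -8*k^4 + 10*k^3 - 8*k^2 + 7*k - 10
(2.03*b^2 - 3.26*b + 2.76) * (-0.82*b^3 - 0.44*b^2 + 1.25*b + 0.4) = -1.6646*b^5 + 1.78*b^4 + 1.7087*b^3 - 4.4774*b^2 + 2.146*b + 1.104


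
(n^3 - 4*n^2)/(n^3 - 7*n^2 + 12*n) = n/(n - 3)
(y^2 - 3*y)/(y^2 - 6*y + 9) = y/(y - 3)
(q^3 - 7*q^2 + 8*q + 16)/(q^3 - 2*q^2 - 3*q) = (q^2 - 8*q + 16)/(q*(q - 3))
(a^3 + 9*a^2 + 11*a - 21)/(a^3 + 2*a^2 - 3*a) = (a + 7)/a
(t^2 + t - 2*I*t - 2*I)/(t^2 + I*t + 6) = (t + 1)/(t + 3*I)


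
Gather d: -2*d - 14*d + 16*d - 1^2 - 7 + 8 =0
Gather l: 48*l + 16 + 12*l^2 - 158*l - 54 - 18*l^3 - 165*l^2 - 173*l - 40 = -18*l^3 - 153*l^2 - 283*l - 78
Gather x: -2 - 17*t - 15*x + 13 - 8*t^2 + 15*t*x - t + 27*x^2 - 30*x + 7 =-8*t^2 - 18*t + 27*x^2 + x*(15*t - 45) + 18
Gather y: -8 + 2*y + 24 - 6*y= 16 - 4*y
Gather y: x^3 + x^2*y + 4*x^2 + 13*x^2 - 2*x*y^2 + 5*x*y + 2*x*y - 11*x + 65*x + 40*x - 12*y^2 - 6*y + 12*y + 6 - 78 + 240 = x^3 + 17*x^2 + 94*x + y^2*(-2*x - 12) + y*(x^2 + 7*x + 6) + 168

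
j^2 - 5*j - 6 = (j - 6)*(j + 1)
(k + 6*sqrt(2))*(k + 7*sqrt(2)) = k^2 + 13*sqrt(2)*k + 84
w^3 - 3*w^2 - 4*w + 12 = (w - 3)*(w - 2)*(w + 2)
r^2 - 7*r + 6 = (r - 6)*(r - 1)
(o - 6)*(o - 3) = o^2 - 9*o + 18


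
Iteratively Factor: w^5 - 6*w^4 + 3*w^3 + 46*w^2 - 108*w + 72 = (w - 3)*(w^4 - 3*w^3 - 6*w^2 + 28*w - 24) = (w - 3)*(w - 2)*(w^3 - w^2 - 8*w + 12) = (w - 3)*(w - 2)^2*(w^2 + w - 6) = (w - 3)*(w - 2)^2*(w + 3)*(w - 2)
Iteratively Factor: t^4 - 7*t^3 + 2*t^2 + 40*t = (t - 5)*(t^3 - 2*t^2 - 8*t) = (t - 5)*(t + 2)*(t^2 - 4*t) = t*(t - 5)*(t + 2)*(t - 4)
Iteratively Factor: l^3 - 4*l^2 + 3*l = (l)*(l^2 - 4*l + 3) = l*(l - 1)*(l - 3)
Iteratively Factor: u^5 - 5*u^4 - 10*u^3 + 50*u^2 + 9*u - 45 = (u + 3)*(u^4 - 8*u^3 + 14*u^2 + 8*u - 15) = (u - 3)*(u + 3)*(u^3 - 5*u^2 - u + 5) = (u - 3)*(u - 1)*(u + 3)*(u^2 - 4*u - 5) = (u - 5)*(u - 3)*(u - 1)*(u + 3)*(u + 1)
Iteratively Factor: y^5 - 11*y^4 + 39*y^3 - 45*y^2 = (y - 3)*(y^4 - 8*y^3 + 15*y^2) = (y - 3)^2*(y^3 - 5*y^2) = y*(y - 3)^2*(y^2 - 5*y) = y^2*(y - 3)^2*(y - 5)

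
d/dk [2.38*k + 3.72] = 2.38000000000000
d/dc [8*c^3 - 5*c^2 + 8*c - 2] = 24*c^2 - 10*c + 8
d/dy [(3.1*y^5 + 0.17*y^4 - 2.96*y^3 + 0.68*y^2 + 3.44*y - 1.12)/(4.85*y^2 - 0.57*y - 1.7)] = (45.105*y^6 - 5.419*y^5 - 40.9967*y^4 + 2.2184*y^3 - 1.9756*y^2 + 8.552*y - 6.4864)/(23.5225*y^4 - 5.529*y^3 - 16.1651*y^2 + 1.938*y + 2.89)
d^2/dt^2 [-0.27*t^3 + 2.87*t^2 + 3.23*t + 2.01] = 5.74 - 1.62*t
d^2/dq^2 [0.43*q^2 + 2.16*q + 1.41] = 0.860000000000000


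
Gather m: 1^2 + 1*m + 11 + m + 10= 2*m + 22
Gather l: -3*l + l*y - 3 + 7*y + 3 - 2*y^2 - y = l*(y - 3) - 2*y^2 + 6*y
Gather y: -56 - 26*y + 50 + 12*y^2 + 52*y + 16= 12*y^2 + 26*y + 10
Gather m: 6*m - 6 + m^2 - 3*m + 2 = m^2 + 3*m - 4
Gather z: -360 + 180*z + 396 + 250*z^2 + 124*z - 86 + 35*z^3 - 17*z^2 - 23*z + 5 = 35*z^3 + 233*z^2 + 281*z - 45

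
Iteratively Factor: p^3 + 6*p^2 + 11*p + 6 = (p + 1)*(p^2 + 5*p + 6) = (p + 1)*(p + 3)*(p + 2)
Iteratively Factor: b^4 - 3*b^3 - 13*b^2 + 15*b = (b + 3)*(b^3 - 6*b^2 + 5*b) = b*(b + 3)*(b^2 - 6*b + 5) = b*(b - 5)*(b + 3)*(b - 1)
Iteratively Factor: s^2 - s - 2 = (s + 1)*(s - 2)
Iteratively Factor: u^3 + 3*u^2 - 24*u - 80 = (u + 4)*(u^2 - u - 20) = (u + 4)^2*(u - 5)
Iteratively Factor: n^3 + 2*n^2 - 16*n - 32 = (n - 4)*(n^2 + 6*n + 8) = (n - 4)*(n + 4)*(n + 2)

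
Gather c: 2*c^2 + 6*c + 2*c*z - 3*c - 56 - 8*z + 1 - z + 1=2*c^2 + c*(2*z + 3) - 9*z - 54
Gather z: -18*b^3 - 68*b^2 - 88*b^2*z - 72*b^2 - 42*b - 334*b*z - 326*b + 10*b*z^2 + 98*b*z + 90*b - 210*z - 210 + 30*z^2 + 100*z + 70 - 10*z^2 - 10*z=-18*b^3 - 140*b^2 - 278*b + z^2*(10*b + 20) + z*(-88*b^2 - 236*b - 120) - 140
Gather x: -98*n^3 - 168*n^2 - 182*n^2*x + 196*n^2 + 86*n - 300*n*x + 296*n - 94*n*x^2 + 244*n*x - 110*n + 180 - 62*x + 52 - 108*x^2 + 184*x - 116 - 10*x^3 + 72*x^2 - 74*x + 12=-98*n^3 + 28*n^2 + 272*n - 10*x^3 + x^2*(-94*n - 36) + x*(-182*n^2 - 56*n + 48) + 128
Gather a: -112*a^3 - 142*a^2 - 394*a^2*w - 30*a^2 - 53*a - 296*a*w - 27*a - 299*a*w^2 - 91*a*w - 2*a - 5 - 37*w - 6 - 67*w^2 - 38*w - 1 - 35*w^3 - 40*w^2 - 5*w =-112*a^3 + a^2*(-394*w - 172) + a*(-299*w^2 - 387*w - 82) - 35*w^3 - 107*w^2 - 80*w - 12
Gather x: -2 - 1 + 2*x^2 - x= 2*x^2 - x - 3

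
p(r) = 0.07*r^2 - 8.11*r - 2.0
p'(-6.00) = -8.95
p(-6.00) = 49.18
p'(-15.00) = -10.21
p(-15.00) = 135.40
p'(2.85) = -7.71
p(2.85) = -24.54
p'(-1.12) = -8.27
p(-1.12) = 7.17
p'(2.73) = -7.73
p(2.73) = -23.62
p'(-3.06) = -8.54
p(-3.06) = 23.47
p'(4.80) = -7.44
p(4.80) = -39.32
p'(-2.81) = -8.50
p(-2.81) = 21.34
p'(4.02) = -7.55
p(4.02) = -33.47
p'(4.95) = -7.42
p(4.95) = -40.43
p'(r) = 0.14*r - 8.11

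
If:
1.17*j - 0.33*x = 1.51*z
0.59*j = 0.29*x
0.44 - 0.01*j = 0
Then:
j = 44.00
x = 89.52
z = 14.53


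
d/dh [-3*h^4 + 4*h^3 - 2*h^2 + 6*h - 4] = -12*h^3 + 12*h^2 - 4*h + 6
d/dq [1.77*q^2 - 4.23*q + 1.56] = 3.54*q - 4.23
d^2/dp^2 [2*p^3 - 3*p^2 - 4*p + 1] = 12*p - 6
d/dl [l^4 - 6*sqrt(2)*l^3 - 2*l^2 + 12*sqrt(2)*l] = 4*l^3 - 18*sqrt(2)*l^2 - 4*l + 12*sqrt(2)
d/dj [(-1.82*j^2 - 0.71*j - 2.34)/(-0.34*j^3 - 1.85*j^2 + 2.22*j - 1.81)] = (-0.6188*j^4 - 0.4828*j^3 - 7.7407*j^2 - 2.0696*j + 6.4799)/(0.1156*j^6 + 1.258*j^5 + 1.9129*j^4 - 6.9832*j^3 + 11.6254*j^2 - 8.0364*j + 3.2761)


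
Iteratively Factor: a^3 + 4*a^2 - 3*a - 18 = (a + 3)*(a^2 + a - 6) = (a - 2)*(a + 3)*(a + 3)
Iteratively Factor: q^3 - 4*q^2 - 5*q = (q + 1)*(q^2 - 5*q) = (q - 5)*(q + 1)*(q)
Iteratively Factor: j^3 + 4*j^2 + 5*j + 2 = (j + 1)*(j^2 + 3*j + 2) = (j + 1)^2*(j + 2)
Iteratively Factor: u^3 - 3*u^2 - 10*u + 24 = (u + 3)*(u^2 - 6*u + 8) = (u - 4)*(u + 3)*(u - 2)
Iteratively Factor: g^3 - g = (g + 1)*(g^2 - g) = (g - 1)*(g + 1)*(g)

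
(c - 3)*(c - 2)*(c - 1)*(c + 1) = c^4 - 5*c^3 + 5*c^2 + 5*c - 6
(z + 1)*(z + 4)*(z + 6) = z^3 + 11*z^2 + 34*z + 24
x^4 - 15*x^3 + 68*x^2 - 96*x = x*(x - 8)*(x - 4)*(x - 3)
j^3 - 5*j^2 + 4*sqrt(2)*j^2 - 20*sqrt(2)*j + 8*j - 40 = (j - 5)*(j + 2*sqrt(2))^2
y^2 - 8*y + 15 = (y - 5)*(y - 3)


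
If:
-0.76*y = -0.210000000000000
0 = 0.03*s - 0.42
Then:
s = 14.00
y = 0.28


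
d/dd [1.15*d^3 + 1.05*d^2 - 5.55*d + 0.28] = 3.45*d^2 + 2.1*d - 5.55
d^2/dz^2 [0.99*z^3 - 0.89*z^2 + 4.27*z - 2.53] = 5.94*z - 1.78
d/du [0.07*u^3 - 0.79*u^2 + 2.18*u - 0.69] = 0.21*u^2 - 1.58*u + 2.18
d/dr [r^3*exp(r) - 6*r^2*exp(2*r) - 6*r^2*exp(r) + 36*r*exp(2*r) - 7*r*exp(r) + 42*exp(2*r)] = (r^3 - 12*r^2*exp(r) - 3*r^2 + 60*r*exp(r) - 19*r + 120*exp(r) - 7)*exp(r)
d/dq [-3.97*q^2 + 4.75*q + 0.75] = 4.75 - 7.94*q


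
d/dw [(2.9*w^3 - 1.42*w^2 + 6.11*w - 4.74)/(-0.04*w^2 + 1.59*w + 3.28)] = (-0.116*w^4 + 9.222*w^3 + 26.5226*w^2 - 9.6944*w + 27.5774)/(0.0016*w^4 - 0.1272*w^3 + 2.2657*w^2 + 10.4304*w + 10.7584)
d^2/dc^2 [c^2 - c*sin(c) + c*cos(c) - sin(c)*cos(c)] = -sqrt(2)*c*cos(c + pi/4) + 2*sin(2*c) - 2*sqrt(2)*sin(c + pi/4) + 2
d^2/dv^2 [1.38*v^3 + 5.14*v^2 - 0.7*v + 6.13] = 8.28*v + 10.28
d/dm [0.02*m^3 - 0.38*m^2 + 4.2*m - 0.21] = 0.06*m^2 - 0.76*m + 4.2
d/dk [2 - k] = -1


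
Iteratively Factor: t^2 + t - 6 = (t + 3)*(t - 2)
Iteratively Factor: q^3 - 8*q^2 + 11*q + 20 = (q - 4)*(q^2 - 4*q - 5) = (q - 4)*(q + 1)*(q - 5)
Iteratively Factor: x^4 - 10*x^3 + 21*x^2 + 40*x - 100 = (x - 5)*(x^3 - 5*x^2 - 4*x + 20) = (x - 5)*(x - 2)*(x^2 - 3*x - 10) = (x - 5)^2*(x - 2)*(x + 2)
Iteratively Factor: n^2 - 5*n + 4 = (n - 4)*(n - 1)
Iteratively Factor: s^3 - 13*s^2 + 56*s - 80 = (s - 4)*(s^2 - 9*s + 20) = (s - 4)^2*(s - 5)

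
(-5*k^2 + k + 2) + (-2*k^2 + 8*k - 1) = -7*k^2 + 9*k + 1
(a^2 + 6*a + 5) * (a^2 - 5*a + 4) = a^4 + a^3 - 21*a^2 - a + 20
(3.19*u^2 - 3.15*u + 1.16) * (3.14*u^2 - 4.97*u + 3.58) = 10.0166*u^4 - 25.7453*u^3 + 30.7181*u^2 - 17.0422*u + 4.1528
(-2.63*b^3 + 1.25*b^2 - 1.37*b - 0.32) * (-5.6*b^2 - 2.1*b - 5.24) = 14.728*b^5 - 1.477*b^4 + 18.8282*b^3 - 1.881*b^2 + 7.8508*b + 1.6768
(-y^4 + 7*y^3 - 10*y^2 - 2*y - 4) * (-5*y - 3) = 5*y^5 - 32*y^4 + 29*y^3 + 40*y^2 + 26*y + 12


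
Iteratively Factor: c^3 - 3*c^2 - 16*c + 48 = (c + 4)*(c^2 - 7*c + 12) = (c - 3)*(c + 4)*(c - 4)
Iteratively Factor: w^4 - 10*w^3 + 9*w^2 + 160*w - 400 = (w - 4)*(w^3 - 6*w^2 - 15*w + 100) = (w - 4)*(w + 4)*(w^2 - 10*w + 25) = (w - 5)*(w - 4)*(w + 4)*(w - 5)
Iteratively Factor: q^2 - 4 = (q - 2)*(q + 2)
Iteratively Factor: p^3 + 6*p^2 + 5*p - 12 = (p - 1)*(p^2 + 7*p + 12) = (p - 1)*(p + 4)*(p + 3)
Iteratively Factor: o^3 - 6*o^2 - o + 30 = (o - 3)*(o^2 - 3*o - 10) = (o - 5)*(o - 3)*(o + 2)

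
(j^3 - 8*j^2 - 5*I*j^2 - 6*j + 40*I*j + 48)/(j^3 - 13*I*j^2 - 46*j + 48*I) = (j - 8)/(j - 8*I)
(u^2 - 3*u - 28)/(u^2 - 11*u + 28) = (u + 4)/(u - 4)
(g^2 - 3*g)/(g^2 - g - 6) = g/(g + 2)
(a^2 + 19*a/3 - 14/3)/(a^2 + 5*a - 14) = (a - 2/3)/(a - 2)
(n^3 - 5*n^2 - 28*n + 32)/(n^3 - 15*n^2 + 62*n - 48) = (n + 4)/(n - 6)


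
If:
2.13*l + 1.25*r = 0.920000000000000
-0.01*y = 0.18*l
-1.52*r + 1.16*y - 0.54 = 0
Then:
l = -0.09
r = 0.89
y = 1.63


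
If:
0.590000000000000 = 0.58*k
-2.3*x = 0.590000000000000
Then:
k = 1.02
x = -0.26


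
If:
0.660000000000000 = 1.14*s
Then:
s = 0.58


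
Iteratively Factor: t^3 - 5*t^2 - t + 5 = (t - 5)*(t^2 - 1) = (t - 5)*(t + 1)*(t - 1)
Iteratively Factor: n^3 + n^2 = (n)*(n^2 + n) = n^2*(n + 1)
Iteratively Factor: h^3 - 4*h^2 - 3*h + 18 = (h + 2)*(h^2 - 6*h + 9) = (h - 3)*(h + 2)*(h - 3)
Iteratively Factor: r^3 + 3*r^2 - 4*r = (r)*(r^2 + 3*r - 4) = r*(r + 4)*(r - 1)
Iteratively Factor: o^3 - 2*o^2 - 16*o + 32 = (o + 4)*(o^2 - 6*o + 8) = (o - 4)*(o + 4)*(o - 2)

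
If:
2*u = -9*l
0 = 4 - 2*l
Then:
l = 2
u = -9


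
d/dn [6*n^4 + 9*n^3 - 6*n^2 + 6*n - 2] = 24*n^3 + 27*n^2 - 12*n + 6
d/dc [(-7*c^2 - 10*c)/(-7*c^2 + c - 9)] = (-77*c^2 + 126*c + 90)/(49*c^4 - 14*c^3 + 127*c^2 - 18*c + 81)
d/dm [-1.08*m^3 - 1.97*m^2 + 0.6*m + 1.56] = -3.24*m^2 - 3.94*m + 0.6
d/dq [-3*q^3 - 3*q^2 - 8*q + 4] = -9*q^2 - 6*q - 8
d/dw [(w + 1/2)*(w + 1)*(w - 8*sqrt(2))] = 3*w^2 - 16*sqrt(2)*w + 3*w - 12*sqrt(2) + 1/2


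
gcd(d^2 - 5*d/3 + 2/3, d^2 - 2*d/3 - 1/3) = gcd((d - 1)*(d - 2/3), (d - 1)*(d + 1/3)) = d - 1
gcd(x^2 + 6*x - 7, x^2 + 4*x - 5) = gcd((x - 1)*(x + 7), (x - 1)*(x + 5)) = x - 1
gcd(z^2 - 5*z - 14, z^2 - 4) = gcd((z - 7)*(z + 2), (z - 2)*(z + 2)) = z + 2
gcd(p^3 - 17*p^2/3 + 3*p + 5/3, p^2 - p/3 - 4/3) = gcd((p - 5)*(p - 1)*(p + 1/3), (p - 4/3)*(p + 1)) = 1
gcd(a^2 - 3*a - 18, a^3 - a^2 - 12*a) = a + 3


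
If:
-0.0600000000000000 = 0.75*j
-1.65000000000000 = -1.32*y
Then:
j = -0.08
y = 1.25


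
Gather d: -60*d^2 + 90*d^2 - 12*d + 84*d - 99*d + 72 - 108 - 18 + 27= 30*d^2 - 27*d - 27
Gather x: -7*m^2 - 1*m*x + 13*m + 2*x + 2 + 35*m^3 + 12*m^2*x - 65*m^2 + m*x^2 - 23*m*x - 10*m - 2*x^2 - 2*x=35*m^3 - 72*m^2 + 3*m + x^2*(m - 2) + x*(12*m^2 - 24*m) + 2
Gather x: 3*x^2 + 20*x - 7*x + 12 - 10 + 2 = 3*x^2 + 13*x + 4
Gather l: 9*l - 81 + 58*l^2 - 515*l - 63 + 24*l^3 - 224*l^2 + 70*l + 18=24*l^3 - 166*l^2 - 436*l - 126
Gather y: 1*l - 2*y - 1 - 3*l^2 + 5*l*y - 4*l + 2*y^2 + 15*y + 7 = -3*l^2 - 3*l + 2*y^2 + y*(5*l + 13) + 6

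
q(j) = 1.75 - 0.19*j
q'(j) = -0.190000000000000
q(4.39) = 0.92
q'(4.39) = -0.19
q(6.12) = 0.59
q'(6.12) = -0.19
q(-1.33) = 2.00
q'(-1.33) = -0.19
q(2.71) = 1.24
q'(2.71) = -0.19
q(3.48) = 1.09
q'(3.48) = -0.19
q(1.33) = 1.50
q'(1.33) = -0.19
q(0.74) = 1.61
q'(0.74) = -0.19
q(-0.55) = 1.85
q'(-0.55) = -0.19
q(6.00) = 0.61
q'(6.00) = -0.19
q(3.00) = 1.18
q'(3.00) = -0.19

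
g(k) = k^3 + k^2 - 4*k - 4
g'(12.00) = 452.00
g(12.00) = 1820.00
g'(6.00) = 116.00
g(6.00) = 224.00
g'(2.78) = 24.75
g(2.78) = 14.09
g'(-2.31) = 7.39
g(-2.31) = -1.75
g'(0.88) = 0.08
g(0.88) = -6.06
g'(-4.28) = 42.40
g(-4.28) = -46.96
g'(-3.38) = 23.51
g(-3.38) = -17.67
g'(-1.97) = 3.70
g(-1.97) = 0.12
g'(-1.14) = -2.38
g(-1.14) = 0.38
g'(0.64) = -1.49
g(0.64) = -5.89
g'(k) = 3*k^2 + 2*k - 4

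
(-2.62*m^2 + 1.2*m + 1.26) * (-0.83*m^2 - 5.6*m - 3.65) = 2.1746*m^4 + 13.676*m^3 + 1.7972*m^2 - 11.436*m - 4.599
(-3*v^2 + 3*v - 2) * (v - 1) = -3*v^3 + 6*v^2 - 5*v + 2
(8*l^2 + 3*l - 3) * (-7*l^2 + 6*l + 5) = -56*l^4 + 27*l^3 + 79*l^2 - 3*l - 15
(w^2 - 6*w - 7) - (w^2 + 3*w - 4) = -9*w - 3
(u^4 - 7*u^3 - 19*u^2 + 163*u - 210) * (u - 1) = u^5 - 8*u^4 - 12*u^3 + 182*u^2 - 373*u + 210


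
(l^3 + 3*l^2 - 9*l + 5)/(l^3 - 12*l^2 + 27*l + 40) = (l^3 + 3*l^2 - 9*l + 5)/(l^3 - 12*l^2 + 27*l + 40)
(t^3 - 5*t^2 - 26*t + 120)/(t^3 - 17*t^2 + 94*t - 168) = (t + 5)/(t - 7)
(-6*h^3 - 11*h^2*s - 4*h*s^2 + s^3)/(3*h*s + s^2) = (-6*h^3 - 11*h^2*s - 4*h*s^2 + s^3)/(s*(3*h + s))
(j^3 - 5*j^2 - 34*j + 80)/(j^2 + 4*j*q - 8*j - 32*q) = (j^2 + 3*j - 10)/(j + 4*q)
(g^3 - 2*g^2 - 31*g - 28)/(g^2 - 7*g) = g + 5 + 4/g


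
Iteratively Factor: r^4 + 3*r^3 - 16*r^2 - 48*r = (r + 4)*(r^3 - r^2 - 12*r) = (r + 3)*(r + 4)*(r^2 - 4*r) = (r - 4)*(r + 3)*(r + 4)*(r)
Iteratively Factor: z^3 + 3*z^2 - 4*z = (z)*(z^2 + 3*z - 4) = z*(z - 1)*(z + 4)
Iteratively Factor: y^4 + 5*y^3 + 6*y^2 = (y)*(y^3 + 5*y^2 + 6*y) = y*(y + 2)*(y^2 + 3*y) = y^2*(y + 2)*(y + 3)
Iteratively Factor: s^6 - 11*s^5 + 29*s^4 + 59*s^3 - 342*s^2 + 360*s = (s - 4)*(s^5 - 7*s^4 + s^3 + 63*s^2 - 90*s) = (s - 4)*(s - 2)*(s^4 - 5*s^3 - 9*s^2 + 45*s) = (s - 5)*(s - 4)*(s - 2)*(s^3 - 9*s) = (s - 5)*(s - 4)*(s - 2)*(s + 3)*(s^2 - 3*s) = s*(s - 5)*(s - 4)*(s - 2)*(s + 3)*(s - 3)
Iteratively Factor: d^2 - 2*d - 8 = (d - 4)*(d + 2)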